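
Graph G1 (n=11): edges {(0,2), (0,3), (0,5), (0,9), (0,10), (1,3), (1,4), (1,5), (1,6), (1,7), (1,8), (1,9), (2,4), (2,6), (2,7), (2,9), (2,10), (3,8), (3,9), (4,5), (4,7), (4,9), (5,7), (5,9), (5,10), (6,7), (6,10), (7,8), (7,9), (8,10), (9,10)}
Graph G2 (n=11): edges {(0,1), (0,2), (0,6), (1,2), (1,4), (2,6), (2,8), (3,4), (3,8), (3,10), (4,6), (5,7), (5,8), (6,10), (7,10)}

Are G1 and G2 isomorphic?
No, not isomorphic

The graphs are NOT isomorphic.

Degrees in G1: deg(0)=5, deg(1)=7, deg(2)=6, deg(3)=4, deg(4)=5, deg(5)=6, deg(6)=4, deg(7)=7, deg(8)=4, deg(9)=8, deg(10)=6.
Sorted degree sequence of G1: [8, 7, 7, 6, 6, 6, 5, 5, 4, 4, 4].
Degrees in G2: deg(0)=3, deg(1)=3, deg(2)=4, deg(3)=3, deg(4)=3, deg(5)=2, deg(6)=4, deg(7)=2, deg(8)=3, deg(9)=0, deg(10)=3.
Sorted degree sequence of G2: [4, 4, 3, 3, 3, 3, 3, 3, 2, 2, 0].
The (sorted) degree sequence is an isomorphism invariant, so since G1 and G2 have different degree sequences they cannot be isomorphic.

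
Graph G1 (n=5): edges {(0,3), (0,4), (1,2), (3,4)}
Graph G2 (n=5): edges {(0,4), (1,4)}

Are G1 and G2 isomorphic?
No, not isomorphic

The graphs are NOT isomorphic.

Degrees in G1: deg(0)=2, deg(1)=1, deg(2)=1, deg(3)=2, deg(4)=2.
Sorted degree sequence of G1: [2, 2, 2, 1, 1].
Degrees in G2: deg(0)=1, deg(1)=1, deg(2)=0, deg(3)=0, deg(4)=2.
Sorted degree sequence of G2: [2, 1, 1, 0, 0].
The (sorted) degree sequence is an isomorphism invariant, so since G1 and G2 have different degree sequences they cannot be isomorphic.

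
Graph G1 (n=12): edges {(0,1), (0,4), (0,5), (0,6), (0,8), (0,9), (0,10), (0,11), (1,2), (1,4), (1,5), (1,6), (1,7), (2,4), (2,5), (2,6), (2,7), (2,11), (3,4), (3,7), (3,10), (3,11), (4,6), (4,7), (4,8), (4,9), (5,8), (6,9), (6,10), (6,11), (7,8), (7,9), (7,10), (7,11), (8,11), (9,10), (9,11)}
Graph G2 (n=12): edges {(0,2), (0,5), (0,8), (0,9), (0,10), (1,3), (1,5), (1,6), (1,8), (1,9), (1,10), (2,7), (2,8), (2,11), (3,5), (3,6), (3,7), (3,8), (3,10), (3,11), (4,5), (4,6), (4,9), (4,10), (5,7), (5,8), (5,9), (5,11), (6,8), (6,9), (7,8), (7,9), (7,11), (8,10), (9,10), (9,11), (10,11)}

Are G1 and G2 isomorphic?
Yes, isomorphic

The graphs are isomorphic.
One valid mapping φ: V(G1) → V(G2): 0→8, 1→7, 2→11, 3→4, 4→5, 5→2, 6→3, 7→9, 8→0, 9→1, 10→6, 11→10

Verify φ preserves adjacency — for each edge of G1, its image is an edge of G2:
  (0,1) → (φ(0),φ(1)) = (7,8) ∈ E(G2) ✓
  (0,4) → (φ(0),φ(4)) = (5,8) ∈ E(G2) ✓
  (0,5) → (φ(0),φ(5)) = (2,8) ∈ E(G2) ✓
  (0,6) → (φ(0),φ(6)) = (3,8) ∈ E(G2) ✓
  (0,8) → (φ(0),φ(8)) = (0,8) ∈ E(G2) ✓
  (0,9) → (φ(0),φ(9)) = (1,8) ∈ E(G2) ✓
  (0,10) → (φ(0),φ(10)) = (6,8) ∈ E(G2) ✓
  (0,11) → (φ(0),φ(11)) = (8,10) ∈ E(G2) ✓
  (1,2) → (φ(1),φ(2)) = (7,11) ∈ E(G2) ✓
  (1,4) → (φ(1),φ(4)) = (5,7) ∈ E(G2) ✓
  (1,5) → (φ(1),φ(5)) = (2,7) ∈ E(G2) ✓
  (1,6) → (φ(1),φ(6)) = (3,7) ∈ E(G2) ✓
  (1,7) → (φ(1),φ(7)) = (7,9) ∈ E(G2) ✓
  (2,4) → (φ(2),φ(4)) = (5,11) ∈ E(G2) ✓
  (2,5) → (φ(2),φ(5)) = (2,11) ∈ E(G2) ✓
  (2,6) → (φ(2),φ(6)) = (3,11) ∈ E(G2) ✓
  (2,7) → (φ(2),φ(7)) = (9,11) ∈ E(G2) ✓
  (2,11) → (φ(2),φ(11)) = (10,11) ∈ E(G2) ✓
  (3,4) → (φ(3),φ(4)) = (4,5) ∈ E(G2) ✓
  (3,7) → (φ(3),φ(7)) = (4,9) ∈ E(G2) ✓
  (3,10) → (φ(3),φ(10)) = (4,6) ∈ E(G2) ✓
  (3,11) → (φ(3),φ(11)) = (4,10) ∈ E(G2) ✓
  (4,6) → (φ(4),φ(6)) = (3,5) ∈ E(G2) ✓
  (4,7) → (φ(4),φ(7)) = (5,9) ∈ E(G2) ✓
  (4,8) → (φ(4),φ(8)) = (0,5) ∈ E(G2) ✓
  (4,9) → (φ(4),φ(9)) = (1,5) ∈ E(G2) ✓
  (5,8) → (φ(5),φ(8)) = (0,2) ∈ E(G2) ✓
  (6,9) → (φ(6),φ(9)) = (1,3) ∈ E(G2) ✓
  (6,10) → (φ(6),φ(10)) = (3,6) ∈ E(G2) ✓
  (6,11) → (φ(6),φ(11)) = (3,10) ∈ E(G2) ✓
  (7,8) → (φ(7),φ(8)) = (0,9) ∈ E(G2) ✓
  (7,9) → (φ(7),φ(9)) = (1,9) ∈ E(G2) ✓
  (7,10) → (φ(7),φ(10)) = (6,9) ∈ E(G2) ✓
  (7,11) → (φ(7),φ(11)) = (9,10) ∈ E(G2) ✓
  (8,11) → (φ(8),φ(11)) = (0,10) ∈ E(G2) ✓
  (9,10) → (φ(9),φ(10)) = (1,6) ∈ E(G2) ✓
  (9,11) → (φ(9),φ(11)) = (1,10) ∈ E(G2) ✓
All 37 edges of G1 map to edges of G2, and |E(G1)| = |E(G2)| = 37, so φ is a bijection on edges as well as vertices. Hence G1 ≅ G2.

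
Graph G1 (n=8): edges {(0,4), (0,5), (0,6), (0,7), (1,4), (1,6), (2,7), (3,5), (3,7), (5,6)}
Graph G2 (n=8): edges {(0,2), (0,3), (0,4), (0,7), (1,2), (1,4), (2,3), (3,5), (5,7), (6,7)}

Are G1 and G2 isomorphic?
Yes, isomorphic

The graphs are isomorphic.
One valid mapping φ: V(G1) → V(G2): 0→0, 1→1, 2→6, 3→5, 4→4, 5→3, 6→2, 7→7

Verify φ preserves adjacency — for each edge of G1, its image is an edge of G2:
  (0,4) → (φ(0),φ(4)) = (0,4) ∈ E(G2) ✓
  (0,5) → (φ(0),φ(5)) = (0,3) ∈ E(G2) ✓
  (0,6) → (φ(0),φ(6)) = (0,2) ∈ E(G2) ✓
  (0,7) → (φ(0),φ(7)) = (0,7) ∈ E(G2) ✓
  (1,4) → (φ(1),φ(4)) = (1,4) ∈ E(G2) ✓
  (1,6) → (φ(1),φ(6)) = (1,2) ∈ E(G2) ✓
  (2,7) → (φ(2),φ(7)) = (6,7) ∈ E(G2) ✓
  (3,5) → (φ(3),φ(5)) = (3,5) ∈ E(G2) ✓
  (3,7) → (φ(3),φ(7)) = (5,7) ∈ E(G2) ✓
  (5,6) → (φ(5),φ(6)) = (2,3) ∈ E(G2) ✓
All 10 edges of G1 map to edges of G2, and |E(G1)| = |E(G2)| = 10, so φ is a bijection on edges as well as vertices. Hence G1 ≅ G2.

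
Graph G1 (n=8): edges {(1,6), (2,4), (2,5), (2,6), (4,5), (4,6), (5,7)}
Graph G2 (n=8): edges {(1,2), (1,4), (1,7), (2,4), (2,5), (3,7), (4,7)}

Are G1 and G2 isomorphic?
Yes, isomorphic

The graphs are isomorphic.
One valid mapping φ: V(G1) → V(G2): 0→6, 1→3, 2→1, 3→0, 4→4, 5→2, 6→7, 7→5

Verify φ preserves adjacency — for each edge of G1, its image is an edge of G2:
  (1,6) → (φ(1),φ(6)) = (3,7) ∈ E(G2) ✓
  (2,4) → (φ(2),φ(4)) = (1,4) ∈ E(G2) ✓
  (2,5) → (φ(2),φ(5)) = (1,2) ∈ E(G2) ✓
  (2,6) → (φ(2),φ(6)) = (1,7) ∈ E(G2) ✓
  (4,5) → (φ(4),φ(5)) = (2,4) ∈ E(G2) ✓
  (4,6) → (φ(4),φ(6)) = (4,7) ∈ E(G2) ✓
  (5,7) → (φ(5),φ(7)) = (2,5) ∈ E(G2) ✓
All 7 edges of G1 map to edges of G2, and |E(G1)| = |E(G2)| = 7, so φ is a bijection on edges as well as vertices. Hence G1 ≅ G2.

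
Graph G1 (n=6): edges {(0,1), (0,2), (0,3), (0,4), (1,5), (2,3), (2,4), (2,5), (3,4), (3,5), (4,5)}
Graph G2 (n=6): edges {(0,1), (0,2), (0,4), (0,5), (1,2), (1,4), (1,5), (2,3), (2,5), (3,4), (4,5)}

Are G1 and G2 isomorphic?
Yes, isomorphic

The graphs are isomorphic.
One valid mapping φ: V(G1) → V(G2): 0→4, 1→3, 2→1, 3→5, 4→0, 5→2

Verify φ preserves adjacency — for each edge of G1, its image is an edge of G2:
  (0,1) → (φ(0),φ(1)) = (3,4) ∈ E(G2) ✓
  (0,2) → (φ(0),φ(2)) = (1,4) ∈ E(G2) ✓
  (0,3) → (φ(0),φ(3)) = (4,5) ∈ E(G2) ✓
  (0,4) → (φ(0),φ(4)) = (0,4) ∈ E(G2) ✓
  (1,5) → (φ(1),φ(5)) = (2,3) ∈ E(G2) ✓
  (2,3) → (φ(2),φ(3)) = (1,5) ∈ E(G2) ✓
  (2,4) → (φ(2),φ(4)) = (0,1) ∈ E(G2) ✓
  (2,5) → (φ(2),φ(5)) = (1,2) ∈ E(G2) ✓
  (3,4) → (φ(3),φ(4)) = (0,5) ∈ E(G2) ✓
  (3,5) → (φ(3),φ(5)) = (2,5) ∈ E(G2) ✓
  (4,5) → (φ(4),φ(5)) = (0,2) ∈ E(G2) ✓
All 11 edges of G1 map to edges of G2, and |E(G1)| = |E(G2)| = 11, so φ is a bijection on edges as well as vertices. Hence G1 ≅ G2.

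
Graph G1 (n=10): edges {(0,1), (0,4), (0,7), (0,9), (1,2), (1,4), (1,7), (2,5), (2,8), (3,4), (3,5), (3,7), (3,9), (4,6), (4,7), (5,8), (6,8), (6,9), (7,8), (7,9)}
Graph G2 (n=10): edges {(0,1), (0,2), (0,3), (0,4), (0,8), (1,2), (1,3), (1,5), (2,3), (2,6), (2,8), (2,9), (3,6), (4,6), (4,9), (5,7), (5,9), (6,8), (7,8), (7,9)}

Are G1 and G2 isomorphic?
Yes, isomorphic

The graphs are isomorphic.
One valid mapping φ: V(G1) → V(G2): 0→3, 1→1, 2→5, 3→8, 4→0, 5→7, 6→4, 7→2, 8→9, 9→6

Verify φ preserves adjacency — for each edge of G1, its image is an edge of G2:
  (0,1) → (φ(0),φ(1)) = (1,3) ∈ E(G2) ✓
  (0,4) → (φ(0),φ(4)) = (0,3) ∈ E(G2) ✓
  (0,7) → (φ(0),φ(7)) = (2,3) ∈ E(G2) ✓
  (0,9) → (φ(0),φ(9)) = (3,6) ∈ E(G2) ✓
  (1,2) → (φ(1),φ(2)) = (1,5) ∈ E(G2) ✓
  (1,4) → (φ(1),φ(4)) = (0,1) ∈ E(G2) ✓
  (1,7) → (φ(1),φ(7)) = (1,2) ∈ E(G2) ✓
  (2,5) → (φ(2),φ(5)) = (5,7) ∈ E(G2) ✓
  (2,8) → (φ(2),φ(8)) = (5,9) ∈ E(G2) ✓
  (3,4) → (φ(3),φ(4)) = (0,8) ∈ E(G2) ✓
  (3,5) → (φ(3),φ(5)) = (7,8) ∈ E(G2) ✓
  (3,7) → (φ(3),φ(7)) = (2,8) ∈ E(G2) ✓
  (3,9) → (φ(3),φ(9)) = (6,8) ∈ E(G2) ✓
  (4,6) → (φ(4),φ(6)) = (0,4) ∈ E(G2) ✓
  (4,7) → (φ(4),φ(7)) = (0,2) ∈ E(G2) ✓
  (5,8) → (φ(5),φ(8)) = (7,9) ∈ E(G2) ✓
  (6,8) → (φ(6),φ(8)) = (4,9) ∈ E(G2) ✓
  (6,9) → (φ(6),φ(9)) = (4,6) ∈ E(G2) ✓
  (7,8) → (φ(7),φ(8)) = (2,9) ∈ E(G2) ✓
  (7,9) → (φ(7),φ(9)) = (2,6) ∈ E(G2) ✓
All 20 edges of G1 map to edges of G2, and |E(G1)| = |E(G2)| = 20, so φ is a bijection on edges as well as vertices. Hence G1 ≅ G2.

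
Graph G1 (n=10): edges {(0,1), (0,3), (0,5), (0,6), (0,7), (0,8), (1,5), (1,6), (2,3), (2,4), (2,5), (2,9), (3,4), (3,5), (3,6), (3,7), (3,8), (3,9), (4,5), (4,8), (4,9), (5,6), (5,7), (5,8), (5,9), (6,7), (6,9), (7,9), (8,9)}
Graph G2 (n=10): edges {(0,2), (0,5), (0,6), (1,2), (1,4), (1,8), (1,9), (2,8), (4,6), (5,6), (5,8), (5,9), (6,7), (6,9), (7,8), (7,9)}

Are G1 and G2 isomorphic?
No, not isomorphic

The graphs are NOT isomorphic.

Connected components of G1: 1 component(s) with vertex sets [[0, 1, 2, 3, 4, 5, 6, 7, 8, 9]], sizes [10].
Connected components of G2: 2 component(s) with vertex sets [[3], [0, 1, 2, 4, 5, 6, 7, 8, 9]], sizes [1, 9].
The number of connected components (and the multiset of component sizes) is an isomorphism invariant — an isomorphism maps each component of G1 bijectively onto a component of G2. Since G1 has 1 component(s) and G2 has 2, they cannot be isomorphic.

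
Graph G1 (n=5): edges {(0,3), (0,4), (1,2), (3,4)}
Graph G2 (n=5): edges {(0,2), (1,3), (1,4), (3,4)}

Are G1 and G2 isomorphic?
Yes, isomorphic

The graphs are isomorphic.
One valid mapping φ: V(G1) → V(G2): 0→4, 1→2, 2→0, 3→1, 4→3

Verify φ preserves adjacency — for each edge of G1, its image is an edge of G2:
  (0,3) → (φ(0),φ(3)) = (1,4) ∈ E(G2) ✓
  (0,4) → (φ(0),φ(4)) = (3,4) ∈ E(G2) ✓
  (1,2) → (φ(1),φ(2)) = (0,2) ∈ E(G2) ✓
  (3,4) → (φ(3),φ(4)) = (1,3) ∈ E(G2) ✓
All 4 edges of G1 map to edges of G2, and |E(G1)| = |E(G2)| = 4, so φ is a bijection on edges as well as vertices. Hence G1 ≅ G2.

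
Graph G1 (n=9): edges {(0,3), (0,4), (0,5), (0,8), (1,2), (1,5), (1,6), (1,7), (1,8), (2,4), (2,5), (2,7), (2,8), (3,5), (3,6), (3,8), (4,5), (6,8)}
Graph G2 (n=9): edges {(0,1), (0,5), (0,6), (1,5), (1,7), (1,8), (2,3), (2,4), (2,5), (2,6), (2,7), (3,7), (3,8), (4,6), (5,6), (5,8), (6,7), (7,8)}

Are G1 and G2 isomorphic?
Yes, isomorphic

The graphs are isomorphic.
One valid mapping φ: V(G1) → V(G2): 0→8, 1→6, 2→2, 3→1, 4→3, 5→7, 6→0, 7→4, 8→5

Verify φ preserves adjacency — for each edge of G1, its image is an edge of G2:
  (0,3) → (φ(0),φ(3)) = (1,8) ∈ E(G2) ✓
  (0,4) → (φ(0),φ(4)) = (3,8) ∈ E(G2) ✓
  (0,5) → (φ(0),φ(5)) = (7,8) ∈ E(G2) ✓
  (0,8) → (φ(0),φ(8)) = (5,8) ∈ E(G2) ✓
  (1,2) → (φ(1),φ(2)) = (2,6) ∈ E(G2) ✓
  (1,5) → (φ(1),φ(5)) = (6,7) ∈ E(G2) ✓
  (1,6) → (φ(1),φ(6)) = (0,6) ∈ E(G2) ✓
  (1,7) → (φ(1),φ(7)) = (4,6) ∈ E(G2) ✓
  (1,8) → (φ(1),φ(8)) = (5,6) ∈ E(G2) ✓
  (2,4) → (φ(2),φ(4)) = (2,3) ∈ E(G2) ✓
  (2,5) → (φ(2),φ(5)) = (2,7) ∈ E(G2) ✓
  (2,7) → (φ(2),φ(7)) = (2,4) ∈ E(G2) ✓
  (2,8) → (φ(2),φ(8)) = (2,5) ∈ E(G2) ✓
  (3,5) → (φ(3),φ(5)) = (1,7) ∈ E(G2) ✓
  (3,6) → (φ(3),φ(6)) = (0,1) ∈ E(G2) ✓
  (3,8) → (φ(3),φ(8)) = (1,5) ∈ E(G2) ✓
  (4,5) → (φ(4),φ(5)) = (3,7) ∈ E(G2) ✓
  (6,8) → (φ(6),φ(8)) = (0,5) ∈ E(G2) ✓
All 18 edges of G1 map to edges of G2, and |E(G1)| = |E(G2)| = 18, so φ is a bijection on edges as well as vertices. Hence G1 ≅ G2.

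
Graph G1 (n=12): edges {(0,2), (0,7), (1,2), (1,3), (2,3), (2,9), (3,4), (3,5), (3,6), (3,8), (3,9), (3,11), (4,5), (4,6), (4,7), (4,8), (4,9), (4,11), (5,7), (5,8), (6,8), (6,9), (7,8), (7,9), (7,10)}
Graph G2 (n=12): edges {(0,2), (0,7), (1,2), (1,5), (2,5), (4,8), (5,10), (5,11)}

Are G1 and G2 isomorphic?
No, not isomorphic

The graphs are NOT isomorphic.

Connected components of G1: 1 component(s) with vertex sets [[0, 1, 2, 3, 4, 5, 6, 7, 8, 9, 10, 11]], sizes [12].
Connected components of G2: 5 component(s) with vertex sets [[3], [6], [9], [4, 8], [0, 1, 2, 5, 7, 10, 11]], sizes [1, 1, 1, 2, 7].
The number of connected components (and the multiset of component sizes) is an isomorphism invariant — an isomorphism maps each component of G1 bijectively onto a component of G2. Since G1 has 1 component(s) and G2 has 5, they cannot be isomorphic.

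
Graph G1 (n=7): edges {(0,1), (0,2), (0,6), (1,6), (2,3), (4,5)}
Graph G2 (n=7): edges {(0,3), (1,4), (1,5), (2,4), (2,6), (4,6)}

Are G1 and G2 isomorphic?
Yes, isomorphic

The graphs are isomorphic.
One valid mapping φ: V(G1) → V(G2): 0→4, 1→2, 2→1, 3→5, 4→0, 5→3, 6→6

Verify φ preserves adjacency — for each edge of G1, its image is an edge of G2:
  (0,1) → (φ(0),φ(1)) = (2,4) ∈ E(G2) ✓
  (0,2) → (φ(0),φ(2)) = (1,4) ∈ E(G2) ✓
  (0,6) → (φ(0),φ(6)) = (4,6) ∈ E(G2) ✓
  (1,6) → (φ(1),φ(6)) = (2,6) ∈ E(G2) ✓
  (2,3) → (φ(2),φ(3)) = (1,5) ∈ E(G2) ✓
  (4,5) → (φ(4),φ(5)) = (0,3) ∈ E(G2) ✓
All 6 edges of G1 map to edges of G2, and |E(G1)| = |E(G2)| = 6, so φ is a bijection on edges as well as vertices. Hence G1 ≅ G2.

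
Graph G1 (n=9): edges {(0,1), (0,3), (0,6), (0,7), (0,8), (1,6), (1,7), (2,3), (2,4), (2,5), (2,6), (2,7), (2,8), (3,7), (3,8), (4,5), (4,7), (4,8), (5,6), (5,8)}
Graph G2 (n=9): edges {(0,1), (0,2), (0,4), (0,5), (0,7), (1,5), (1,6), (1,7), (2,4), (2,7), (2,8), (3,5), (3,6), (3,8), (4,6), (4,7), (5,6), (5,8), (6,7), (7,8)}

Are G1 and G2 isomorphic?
Yes, isomorphic

The graphs are isomorphic.
One valid mapping φ: V(G1) → V(G2): 0→5, 1→3, 2→7, 3→1, 4→4, 5→2, 6→8, 7→6, 8→0

Verify φ preserves adjacency — for each edge of G1, its image is an edge of G2:
  (0,1) → (φ(0),φ(1)) = (3,5) ∈ E(G2) ✓
  (0,3) → (φ(0),φ(3)) = (1,5) ∈ E(G2) ✓
  (0,6) → (φ(0),φ(6)) = (5,8) ∈ E(G2) ✓
  (0,7) → (φ(0),φ(7)) = (5,6) ∈ E(G2) ✓
  (0,8) → (φ(0),φ(8)) = (0,5) ∈ E(G2) ✓
  (1,6) → (φ(1),φ(6)) = (3,8) ∈ E(G2) ✓
  (1,7) → (φ(1),φ(7)) = (3,6) ∈ E(G2) ✓
  (2,3) → (φ(2),φ(3)) = (1,7) ∈ E(G2) ✓
  (2,4) → (φ(2),φ(4)) = (4,7) ∈ E(G2) ✓
  (2,5) → (φ(2),φ(5)) = (2,7) ∈ E(G2) ✓
  (2,6) → (φ(2),φ(6)) = (7,8) ∈ E(G2) ✓
  (2,7) → (φ(2),φ(7)) = (6,7) ∈ E(G2) ✓
  (2,8) → (φ(2),φ(8)) = (0,7) ∈ E(G2) ✓
  (3,7) → (φ(3),φ(7)) = (1,6) ∈ E(G2) ✓
  (3,8) → (φ(3),φ(8)) = (0,1) ∈ E(G2) ✓
  (4,5) → (φ(4),φ(5)) = (2,4) ∈ E(G2) ✓
  (4,7) → (φ(4),φ(7)) = (4,6) ∈ E(G2) ✓
  (4,8) → (φ(4),φ(8)) = (0,4) ∈ E(G2) ✓
  (5,6) → (φ(5),φ(6)) = (2,8) ∈ E(G2) ✓
  (5,8) → (φ(5),φ(8)) = (0,2) ∈ E(G2) ✓
All 20 edges of G1 map to edges of G2, and |E(G1)| = |E(G2)| = 20, so φ is a bijection on edges as well as vertices. Hence G1 ≅ G2.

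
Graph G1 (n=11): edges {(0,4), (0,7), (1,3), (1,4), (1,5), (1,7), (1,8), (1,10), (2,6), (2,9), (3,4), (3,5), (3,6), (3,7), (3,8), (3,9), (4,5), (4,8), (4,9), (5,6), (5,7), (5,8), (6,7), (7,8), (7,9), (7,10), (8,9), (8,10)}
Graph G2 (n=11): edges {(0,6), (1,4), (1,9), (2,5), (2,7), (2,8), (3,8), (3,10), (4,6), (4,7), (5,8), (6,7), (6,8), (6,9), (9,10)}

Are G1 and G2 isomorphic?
No, not isomorphic

The graphs are NOT isomorphic.

Degrees in G1: deg(0)=2, deg(1)=6, deg(2)=2, deg(3)=7, deg(4)=6, deg(5)=6, deg(6)=4, deg(7)=8, deg(8)=7, deg(9)=5, deg(10)=3.
Sorted degree sequence of G1: [8, 7, 7, 6, 6, 6, 5, 4, 3, 2, 2].
Degrees in G2: deg(0)=1, deg(1)=2, deg(2)=3, deg(3)=2, deg(4)=3, deg(5)=2, deg(6)=5, deg(7)=3, deg(8)=4, deg(9)=3, deg(10)=2.
Sorted degree sequence of G2: [5, 4, 3, 3, 3, 3, 2, 2, 2, 2, 1].
The (sorted) degree sequence is an isomorphism invariant, so since G1 and G2 have different degree sequences they cannot be isomorphic.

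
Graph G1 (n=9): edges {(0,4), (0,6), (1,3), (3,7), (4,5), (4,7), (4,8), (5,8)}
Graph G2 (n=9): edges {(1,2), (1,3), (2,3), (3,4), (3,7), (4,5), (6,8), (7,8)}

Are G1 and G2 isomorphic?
Yes, isomorphic

The graphs are isomorphic.
One valid mapping φ: V(G1) → V(G2): 0→4, 1→6, 2→0, 3→8, 4→3, 5→1, 6→5, 7→7, 8→2

Verify φ preserves adjacency — for each edge of G1, its image is an edge of G2:
  (0,4) → (φ(0),φ(4)) = (3,4) ∈ E(G2) ✓
  (0,6) → (φ(0),φ(6)) = (4,5) ∈ E(G2) ✓
  (1,3) → (φ(1),φ(3)) = (6,8) ∈ E(G2) ✓
  (3,7) → (φ(3),φ(7)) = (7,8) ∈ E(G2) ✓
  (4,5) → (φ(4),φ(5)) = (1,3) ∈ E(G2) ✓
  (4,7) → (φ(4),φ(7)) = (3,7) ∈ E(G2) ✓
  (4,8) → (φ(4),φ(8)) = (2,3) ∈ E(G2) ✓
  (5,8) → (φ(5),φ(8)) = (1,2) ∈ E(G2) ✓
All 8 edges of G1 map to edges of G2, and |E(G1)| = |E(G2)| = 8, so φ is a bijection on edges as well as vertices. Hence G1 ≅ G2.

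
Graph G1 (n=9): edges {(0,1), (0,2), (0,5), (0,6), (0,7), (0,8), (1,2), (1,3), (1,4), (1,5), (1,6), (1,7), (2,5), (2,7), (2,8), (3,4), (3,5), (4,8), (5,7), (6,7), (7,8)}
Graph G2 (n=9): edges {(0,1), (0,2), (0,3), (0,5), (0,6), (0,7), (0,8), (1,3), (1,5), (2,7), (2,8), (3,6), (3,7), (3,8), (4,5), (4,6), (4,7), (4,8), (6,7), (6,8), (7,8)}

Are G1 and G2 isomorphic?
Yes, isomorphic

The graphs are isomorphic.
One valid mapping φ: V(G1) → V(G2): 0→8, 1→0, 2→6, 3→1, 4→5, 5→3, 6→2, 7→7, 8→4

Verify φ preserves adjacency — for each edge of G1, its image is an edge of G2:
  (0,1) → (φ(0),φ(1)) = (0,8) ∈ E(G2) ✓
  (0,2) → (φ(0),φ(2)) = (6,8) ∈ E(G2) ✓
  (0,5) → (φ(0),φ(5)) = (3,8) ∈ E(G2) ✓
  (0,6) → (φ(0),φ(6)) = (2,8) ∈ E(G2) ✓
  (0,7) → (φ(0),φ(7)) = (7,8) ∈ E(G2) ✓
  (0,8) → (φ(0),φ(8)) = (4,8) ∈ E(G2) ✓
  (1,2) → (φ(1),φ(2)) = (0,6) ∈ E(G2) ✓
  (1,3) → (φ(1),φ(3)) = (0,1) ∈ E(G2) ✓
  (1,4) → (φ(1),φ(4)) = (0,5) ∈ E(G2) ✓
  (1,5) → (φ(1),φ(5)) = (0,3) ∈ E(G2) ✓
  (1,6) → (φ(1),φ(6)) = (0,2) ∈ E(G2) ✓
  (1,7) → (φ(1),φ(7)) = (0,7) ∈ E(G2) ✓
  (2,5) → (φ(2),φ(5)) = (3,6) ∈ E(G2) ✓
  (2,7) → (φ(2),φ(7)) = (6,7) ∈ E(G2) ✓
  (2,8) → (φ(2),φ(8)) = (4,6) ∈ E(G2) ✓
  (3,4) → (φ(3),φ(4)) = (1,5) ∈ E(G2) ✓
  (3,5) → (φ(3),φ(5)) = (1,3) ∈ E(G2) ✓
  (4,8) → (φ(4),φ(8)) = (4,5) ∈ E(G2) ✓
  (5,7) → (φ(5),φ(7)) = (3,7) ∈ E(G2) ✓
  (6,7) → (φ(6),φ(7)) = (2,7) ∈ E(G2) ✓
  (7,8) → (φ(7),φ(8)) = (4,7) ∈ E(G2) ✓
All 21 edges of G1 map to edges of G2, and |E(G1)| = |E(G2)| = 21, so φ is a bijection on edges as well as vertices. Hence G1 ≅ G2.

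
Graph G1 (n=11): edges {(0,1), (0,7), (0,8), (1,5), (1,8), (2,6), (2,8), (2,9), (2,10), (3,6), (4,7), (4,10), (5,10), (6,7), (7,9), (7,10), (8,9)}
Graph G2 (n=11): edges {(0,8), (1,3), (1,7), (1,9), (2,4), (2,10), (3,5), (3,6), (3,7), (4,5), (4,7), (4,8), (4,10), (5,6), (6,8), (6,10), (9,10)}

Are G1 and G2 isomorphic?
Yes, isomorphic

The graphs are isomorphic.
One valid mapping φ: V(G1) → V(G2): 0→7, 1→1, 2→6, 3→0, 4→2, 5→9, 6→8, 7→4, 8→3, 9→5, 10→10

Verify φ preserves adjacency — for each edge of G1, its image is an edge of G2:
  (0,1) → (φ(0),φ(1)) = (1,7) ∈ E(G2) ✓
  (0,7) → (φ(0),φ(7)) = (4,7) ∈ E(G2) ✓
  (0,8) → (φ(0),φ(8)) = (3,7) ∈ E(G2) ✓
  (1,5) → (φ(1),φ(5)) = (1,9) ∈ E(G2) ✓
  (1,8) → (φ(1),φ(8)) = (1,3) ∈ E(G2) ✓
  (2,6) → (φ(2),φ(6)) = (6,8) ∈ E(G2) ✓
  (2,8) → (φ(2),φ(8)) = (3,6) ∈ E(G2) ✓
  (2,9) → (φ(2),φ(9)) = (5,6) ∈ E(G2) ✓
  (2,10) → (φ(2),φ(10)) = (6,10) ∈ E(G2) ✓
  (3,6) → (φ(3),φ(6)) = (0,8) ∈ E(G2) ✓
  (4,7) → (φ(4),φ(7)) = (2,4) ∈ E(G2) ✓
  (4,10) → (φ(4),φ(10)) = (2,10) ∈ E(G2) ✓
  (5,10) → (φ(5),φ(10)) = (9,10) ∈ E(G2) ✓
  (6,7) → (φ(6),φ(7)) = (4,8) ∈ E(G2) ✓
  (7,9) → (φ(7),φ(9)) = (4,5) ∈ E(G2) ✓
  (7,10) → (φ(7),φ(10)) = (4,10) ∈ E(G2) ✓
  (8,9) → (φ(8),φ(9)) = (3,5) ∈ E(G2) ✓
All 17 edges of G1 map to edges of G2, and |E(G1)| = |E(G2)| = 17, so φ is a bijection on edges as well as vertices. Hence G1 ≅ G2.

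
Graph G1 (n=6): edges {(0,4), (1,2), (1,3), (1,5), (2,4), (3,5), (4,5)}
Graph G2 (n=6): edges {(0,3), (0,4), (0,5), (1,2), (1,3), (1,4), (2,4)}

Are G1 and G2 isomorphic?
Yes, isomorphic

The graphs are isomorphic.
One valid mapping φ: V(G1) → V(G2): 0→5, 1→1, 2→3, 3→2, 4→0, 5→4

Verify φ preserves adjacency — for each edge of G1, its image is an edge of G2:
  (0,4) → (φ(0),φ(4)) = (0,5) ∈ E(G2) ✓
  (1,2) → (φ(1),φ(2)) = (1,3) ∈ E(G2) ✓
  (1,3) → (φ(1),φ(3)) = (1,2) ∈ E(G2) ✓
  (1,5) → (φ(1),φ(5)) = (1,4) ∈ E(G2) ✓
  (2,4) → (φ(2),φ(4)) = (0,3) ∈ E(G2) ✓
  (3,5) → (φ(3),φ(5)) = (2,4) ∈ E(G2) ✓
  (4,5) → (φ(4),φ(5)) = (0,4) ∈ E(G2) ✓
All 7 edges of G1 map to edges of G2, and |E(G1)| = |E(G2)| = 7, so φ is a bijection on edges as well as vertices. Hence G1 ≅ G2.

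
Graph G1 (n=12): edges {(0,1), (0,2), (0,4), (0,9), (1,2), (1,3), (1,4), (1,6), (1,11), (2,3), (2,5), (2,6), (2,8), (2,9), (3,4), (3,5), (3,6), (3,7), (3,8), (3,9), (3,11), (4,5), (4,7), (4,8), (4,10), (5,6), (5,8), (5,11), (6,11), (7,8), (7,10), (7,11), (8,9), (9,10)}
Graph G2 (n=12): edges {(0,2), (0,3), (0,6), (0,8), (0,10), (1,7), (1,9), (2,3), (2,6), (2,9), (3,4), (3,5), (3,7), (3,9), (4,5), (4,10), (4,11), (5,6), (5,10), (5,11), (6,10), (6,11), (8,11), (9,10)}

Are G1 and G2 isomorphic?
No, not isomorphic

The graphs are NOT isomorphic.

Counting triangles (3-cliques): G1 has 30, G2 has 9.
Triangle count is an isomorphism invariant, so differing triangle counts rule out isomorphism.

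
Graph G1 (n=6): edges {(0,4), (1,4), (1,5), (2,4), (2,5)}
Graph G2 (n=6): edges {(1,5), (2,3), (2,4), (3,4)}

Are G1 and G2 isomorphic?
No, not isomorphic

The graphs are NOT isomorphic.

Connected components of G1: 2 component(s) with vertex sets [[3], [0, 1, 2, 4, 5]], sizes [1, 5].
Connected components of G2: 3 component(s) with vertex sets [[0], [1, 5], [2, 3, 4]], sizes [1, 2, 3].
The number of connected components (and the multiset of component sizes) is an isomorphism invariant — an isomorphism maps each component of G1 bijectively onto a component of G2. Since G1 has 2 component(s) and G2 has 3, they cannot be isomorphic.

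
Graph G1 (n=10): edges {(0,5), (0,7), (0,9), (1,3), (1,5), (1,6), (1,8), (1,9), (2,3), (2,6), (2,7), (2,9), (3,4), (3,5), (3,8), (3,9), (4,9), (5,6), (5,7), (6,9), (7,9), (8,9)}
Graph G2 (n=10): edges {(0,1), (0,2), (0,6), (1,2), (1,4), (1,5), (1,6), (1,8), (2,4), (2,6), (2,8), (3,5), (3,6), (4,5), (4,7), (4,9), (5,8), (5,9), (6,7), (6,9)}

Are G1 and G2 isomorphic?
No, not isomorphic

The graphs are NOT isomorphic.

Counting triangles (3-cliques): G1 has 13, G2 has 9.
Triangle count is an isomorphism invariant, so differing triangle counts rule out isomorphism.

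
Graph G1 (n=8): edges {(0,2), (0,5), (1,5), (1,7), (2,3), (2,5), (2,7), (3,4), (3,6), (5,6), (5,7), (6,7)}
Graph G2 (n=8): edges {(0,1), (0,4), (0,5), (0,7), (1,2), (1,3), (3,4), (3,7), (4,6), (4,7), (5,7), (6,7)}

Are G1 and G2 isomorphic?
Yes, isomorphic

The graphs are isomorphic.
One valid mapping φ: V(G1) → V(G2): 0→5, 1→6, 2→0, 3→1, 4→2, 5→7, 6→3, 7→4

Verify φ preserves adjacency — for each edge of G1, its image is an edge of G2:
  (0,2) → (φ(0),φ(2)) = (0,5) ∈ E(G2) ✓
  (0,5) → (φ(0),φ(5)) = (5,7) ∈ E(G2) ✓
  (1,5) → (φ(1),φ(5)) = (6,7) ∈ E(G2) ✓
  (1,7) → (φ(1),φ(7)) = (4,6) ∈ E(G2) ✓
  (2,3) → (φ(2),φ(3)) = (0,1) ∈ E(G2) ✓
  (2,5) → (φ(2),φ(5)) = (0,7) ∈ E(G2) ✓
  (2,7) → (φ(2),φ(7)) = (0,4) ∈ E(G2) ✓
  (3,4) → (φ(3),φ(4)) = (1,2) ∈ E(G2) ✓
  (3,6) → (φ(3),φ(6)) = (1,3) ∈ E(G2) ✓
  (5,6) → (φ(5),φ(6)) = (3,7) ∈ E(G2) ✓
  (5,7) → (φ(5),φ(7)) = (4,7) ∈ E(G2) ✓
  (6,7) → (φ(6),φ(7)) = (3,4) ∈ E(G2) ✓
All 12 edges of G1 map to edges of G2, and |E(G1)| = |E(G2)| = 12, so φ is a bijection on edges as well as vertices. Hence G1 ≅ G2.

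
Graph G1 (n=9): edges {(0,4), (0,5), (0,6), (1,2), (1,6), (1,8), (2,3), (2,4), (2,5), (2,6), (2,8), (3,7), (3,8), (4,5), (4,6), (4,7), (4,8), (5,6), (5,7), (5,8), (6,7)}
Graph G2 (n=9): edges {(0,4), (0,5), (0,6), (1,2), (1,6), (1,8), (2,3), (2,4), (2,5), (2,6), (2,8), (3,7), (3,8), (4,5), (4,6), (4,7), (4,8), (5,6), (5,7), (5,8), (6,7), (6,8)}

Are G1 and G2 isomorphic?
No, not isomorphic

The graphs are NOT isomorphic.

Counting edges: G1 has 21 edge(s); G2 has 22 edge(s).
Edge count is an isomorphism invariant (a bijection on vertices induces a bijection on edges), so differing edge counts rule out isomorphism.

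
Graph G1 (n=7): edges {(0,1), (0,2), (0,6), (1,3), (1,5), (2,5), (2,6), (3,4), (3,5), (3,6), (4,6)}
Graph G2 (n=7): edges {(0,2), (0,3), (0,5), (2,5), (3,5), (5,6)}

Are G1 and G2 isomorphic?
No, not isomorphic

The graphs are NOT isomorphic.

Counting triangles (3-cliques): G1 has 3, G2 has 2.
Triangle count is an isomorphism invariant, so differing triangle counts rule out isomorphism.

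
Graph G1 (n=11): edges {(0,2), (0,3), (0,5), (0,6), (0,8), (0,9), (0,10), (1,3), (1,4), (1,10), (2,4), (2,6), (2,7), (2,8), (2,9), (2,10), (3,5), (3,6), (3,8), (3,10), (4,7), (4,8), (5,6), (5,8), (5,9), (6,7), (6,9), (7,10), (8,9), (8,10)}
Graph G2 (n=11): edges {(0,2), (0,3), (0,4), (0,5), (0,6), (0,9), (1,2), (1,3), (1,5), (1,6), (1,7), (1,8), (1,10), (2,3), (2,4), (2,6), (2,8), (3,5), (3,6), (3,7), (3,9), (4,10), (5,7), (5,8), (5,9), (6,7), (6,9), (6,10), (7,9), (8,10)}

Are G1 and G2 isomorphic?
Yes, isomorphic

The graphs are isomorphic.
One valid mapping φ: V(G1) → V(G2): 0→3, 1→4, 2→1, 3→0, 4→10, 5→9, 6→5, 7→8, 8→6, 9→7, 10→2

Verify φ preserves adjacency — for each edge of G1, its image is an edge of G2:
  (0,2) → (φ(0),φ(2)) = (1,3) ∈ E(G2) ✓
  (0,3) → (φ(0),φ(3)) = (0,3) ∈ E(G2) ✓
  (0,5) → (φ(0),φ(5)) = (3,9) ∈ E(G2) ✓
  (0,6) → (φ(0),φ(6)) = (3,5) ∈ E(G2) ✓
  (0,8) → (φ(0),φ(8)) = (3,6) ∈ E(G2) ✓
  (0,9) → (φ(0),φ(9)) = (3,7) ∈ E(G2) ✓
  (0,10) → (φ(0),φ(10)) = (2,3) ∈ E(G2) ✓
  (1,3) → (φ(1),φ(3)) = (0,4) ∈ E(G2) ✓
  (1,4) → (φ(1),φ(4)) = (4,10) ∈ E(G2) ✓
  (1,10) → (φ(1),φ(10)) = (2,4) ∈ E(G2) ✓
  (2,4) → (φ(2),φ(4)) = (1,10) ∈ E(G2) ✓
  (2,6) → (φ(2),φ(6)) = (1,5) ∈ E(G2) ✓
  (2,7) → (φ(2),φ(7)) = (1,8) ∈ E(G2) ✓
  (2,8) → (φ(2),φ(8)) = (1,6) ∈ E(G2) ✓
  (2,9) → (φ(2),φ(9)) = (1,7) ∈ E(G2) ✓
  (2,10) → (φ(2),φ(10)) = (1,2) ∈ E(G2) ✓
  (3,5) → (φ(3),φ(5)) = (0,9) ∈ E(G2) ✓
  (3,6) → (φ(3),φ(6)) = (0,5) ∈ E(G2) ✓
  (3,8) → (φ(3),φ(8)) = (0,6) ∈ E(G2) ✓
  (3,10) → (φ(3),φ(10)) = (0,2) ∈ E(G2) ✓
  (4,7) → (φ(4),φ(7)) = (8,10) ∈ E(G2) ✓
  (4,8) → (φ(4),φ(8)) = (6,10) ∈ E(G2) ✓
  (5,6) → (φ(5),φ(6)) = (5,9) ∈ E(G2) ✓
  (5,8) → (φ(5),φ(8)) = (6,9) ∈ E(G2) ✓
  (5,9) → (φ(5),φ(9)) = (7,9) ∈ E(G2) ✓
  (6,7) → (φ(6),φ(7)) = (5,8) ∈ E(G2) ✓
  (6,9) → (φ(6),φ(9)) = (5,7) ∈ E(G2) ✓
  (7,10) → (φ(7),φ(10)) = (2,8) ∈ E(G2) ✓
  (8,9) → (φ(8),φ(9)) = (6,7) ∈ E(G2) ✓
  (8,10) → (φ(8),φ(10)) = (2,6) ∈ E(G2) ✓
All 30 edges of G1 map to edges of G2, and |E(G1)| = |E(G2)| = 30, so φ is a bijection on edges as well as vertices. Hence G1 ≅ G2.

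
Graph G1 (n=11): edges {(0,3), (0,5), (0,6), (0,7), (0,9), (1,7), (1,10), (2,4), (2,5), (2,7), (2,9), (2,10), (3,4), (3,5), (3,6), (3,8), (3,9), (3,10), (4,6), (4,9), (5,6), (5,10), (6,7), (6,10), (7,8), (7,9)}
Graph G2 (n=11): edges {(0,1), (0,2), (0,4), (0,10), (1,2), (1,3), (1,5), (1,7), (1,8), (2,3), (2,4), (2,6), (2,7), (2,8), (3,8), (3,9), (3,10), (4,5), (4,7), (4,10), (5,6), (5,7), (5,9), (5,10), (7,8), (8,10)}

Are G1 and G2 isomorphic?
Yes, isomorphic

The graphs are isomorphic.
One valid mapping φ: V(G1) → V(G2): 0→7, 1→9, 2→10, 3→2, 4→0, 5→8, 6→1, 7→5, 8→6, 9→4, 10→3

Verify φ preserves adjacency — for each edge of G1, its image is an edge of G2:
  (0,3) → (φ(0),φ(3)) = (2,7) ∈ E(G2) ✓
  (0,5) → (φ(0),φ(5)) = (7,8) ∈ E(G2) ✓
  (0,6) → (φ(0),φ(6)) = (1,7) ∈ E(G2) ✓
  (0,7) → (φ(0),φ(7)) = (5,7) ∈ E(G2) ✓
  (0,9) → (φ(0),φ(9)) = (4,7) ∈ E(G2) ✓
  (1,7) → (φ(1),φ(7)) = (5,9) ∈ E(G2) ✓
  (1,10) → (φ(1),φ(10)) = (3,9) ∈ E(G2) ✓
  (2,4) → (φ(2),φ(4)) = (0,10) ∈ E(G2) ✓
  (2,5) → (φ(2),φ(5)) = (8,10) ∈ E(G2) ✓
  (2,7) → (φ(2),φ(7)) = (5,10) ∈ E(G2) ✓
  (2,9) → (φ(2),φ(9)) = (4,10) ∈ E(G2) ✓
  (2,10) → (φ(2),φ(10)) = (3,10) ∈ E(G2) ✓
  (3,4) → (φ(3),φ(4)) = (0,2) ∈ E(G2) ✓
  (3,5) → (φ(3),φ(5)) = (2,8) ∈ E(G2) ✓
  (3,6) → (φ(3),φ(6)) = (1,2) ∈ E(G2) ✓
  (3,8) → (φ(3),φ(8)) = (2,6) ∈ E(G2) ✓
  (3,9) → (φ(3),φ(9)) = (2,4) ∈ E(G2) ✓
  (3,10) → (φ(3),φ(10)) = (2,3) ∈ E(G2) ✓
  (4,6) → (φ(4),φ(6)) = (0,1) ∈ E(G2) ✓
  (4,9) → (φ(4),φ(9)) = (0,4) ∈ E(G2) ✓
  (5,6) → (φ(5),φ(6)) = (1,8) ∈ E(G2) ✓
  (5,10) → (φ(5),φ(10)) = (3,8) ∈ E(G2) ✓
  (6,7) → (φ(6),φ(7)) = (1,5) ∈ E(G2) ✓
  (6,10) → (φ(6),φ(10)) = (1,3) ∈ E(G2) ✓
  (7,8) → (φ(7),φ(8)) = (5,6) ∈ E(G2) ✓
  (7,9) → (φ(7),φ(9)) = (4,5) ∈ E(G2) ✓
All 26 edges of G1 map to edges of G2, and |E(G1)| = |E(G2)| = 26, so φ is a bijection on edges as well as vertices. Hence G1 ≅ G2.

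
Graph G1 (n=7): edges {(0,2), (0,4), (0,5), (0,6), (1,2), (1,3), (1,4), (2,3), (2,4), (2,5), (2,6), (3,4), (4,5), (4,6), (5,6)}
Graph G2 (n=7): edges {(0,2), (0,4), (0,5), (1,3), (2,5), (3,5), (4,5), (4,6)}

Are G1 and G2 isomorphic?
No, not isomorphic

The graphs are NOT isomorphic.

Degrees in G1: deg(0)=4, deg(1)=3, deg(2)=6, deg(3)=3, deg(4)=6, deg(5)=4, deg(6)=4.
Sorted degree sequence of G1: [6, 6, 4, 4, 4, 3, 3].
Degrees in G2: deg(0)=3, deg(1)=1, deg(2)=2, deg(3)=2, deg(4)=3, deg(5)=4, deg(6)=1.
Sorted degree sequence of G2: [4, 3, 3, 2, 2, 1, 1].
The (sorted) degree sequence is an isomorphism invariant, so since G1 and G2 have different degree sequences they cannot be isomorphic.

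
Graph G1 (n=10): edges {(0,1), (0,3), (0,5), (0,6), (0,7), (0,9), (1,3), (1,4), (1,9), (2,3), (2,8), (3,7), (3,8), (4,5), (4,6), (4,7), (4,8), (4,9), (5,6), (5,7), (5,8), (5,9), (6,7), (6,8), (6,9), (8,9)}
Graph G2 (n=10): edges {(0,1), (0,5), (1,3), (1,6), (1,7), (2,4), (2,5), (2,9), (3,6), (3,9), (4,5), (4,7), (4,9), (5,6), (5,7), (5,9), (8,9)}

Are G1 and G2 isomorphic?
No, not isomorphic

The graphs are NOT isomorphic.

Counting triangles (3-cliques): G1 has 23, G2 has 6.
Triangle count is an isomorphism invariant, so differing triangle counts rule out isomorphism.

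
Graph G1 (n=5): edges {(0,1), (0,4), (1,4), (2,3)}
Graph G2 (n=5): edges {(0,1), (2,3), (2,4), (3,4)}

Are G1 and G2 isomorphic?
Yes, isomorphic

The graphs are isomorphic.
One valid mapping φ: V(G1) → V(G2): 0→2, 1→3, 2→1, 3→0, 4→4

Verify φ preserves adjacency — for each edge of G1, its image is an edge of G2:
  (0,1) → (φ(0),φ(1)) = (2,3) ∈ E(G2) ✓
  (0,4) → (φ(0),φ(4)) = (2,4) ∈ E(G2) ✓
  (1,4) → (φ(1),φ(4)) = (3,4) ∈ E(G2) ✓
  (2,3) → (φ(2),φ(3)) = (0,1) ∈ E(G2) ✓
All 4 edges of G1 map to edges of G2, and |E(G1)| = |E(G2)| = 4, so φ is a bijection on edges as well as vertices. Hence G1 ≅ G2.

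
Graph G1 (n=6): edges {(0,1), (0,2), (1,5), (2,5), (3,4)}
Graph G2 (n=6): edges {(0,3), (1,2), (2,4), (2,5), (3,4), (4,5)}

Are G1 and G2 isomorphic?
No, not isomorphic

The graphs are NOT isomorphic.

Connected components of G1: 2 component(s) with vertex sets [[3, 4], [0, 1, 2, 5]], sizes [2, 4].
Connected components of G2: 1 component(s) with vertex sets [[0, 1, 2, 3, 4, 5]], sizes [6].
The number of connected components (and the multiset of component sizes) is an isomorphism invariant — an isomorphism maps each component of G1 bijectively onto a component of G2. Since G1 has 2 component(s) and G2 has 1, they cannot be isomorphic.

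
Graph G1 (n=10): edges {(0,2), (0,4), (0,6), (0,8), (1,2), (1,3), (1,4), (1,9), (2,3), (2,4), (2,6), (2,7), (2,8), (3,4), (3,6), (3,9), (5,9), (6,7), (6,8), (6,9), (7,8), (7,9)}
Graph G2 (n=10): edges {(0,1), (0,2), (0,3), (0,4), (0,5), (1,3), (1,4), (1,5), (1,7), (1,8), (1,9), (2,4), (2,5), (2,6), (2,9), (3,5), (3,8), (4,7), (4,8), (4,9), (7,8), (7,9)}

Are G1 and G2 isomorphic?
Yes, isomorphic

The graphs are isomorphic.
One valid mapping φ: V(G1) → V(G2): 0→8, 1→5, 2→1, 3→0, 4→3, 5→6, 6→4, 7→9, 8→7, 9→2

Verify φ preserves adjacency — for each edge of G1, its image is an edge of G2:
  (0,2) → (φ(0),φ(2)) = (1,8) ∈ E(G2) ✓
  (0,4) → (φ(0),φ(4)) = (3,8) ∈ E(G2) ✓
  (0,6) → (φ(0),φ(6)) = (4,8) ∈ E(G2) ✓
  (0,8) → (φ(0),φ(8)) = (7,8) ∈ E(G2) ✓
  (1,2) → (φ(1),φ(2)) = (1,5) ∈ E(G2) ✓
  (1,3) → (φ(1),φ(3)) = (0,5) ∈ E(G2) ✓
  (1,4) → (φ(1),φ(4)) = (3,5) ∈ E(G2) ✓
  (1,9) → (φ(1),φ(9)) = (2,5) ∈ E(G2) ✓
  (2,3) → (φ(2),φ(3)) = (0,1) ∈ E(G2) ✓
  (2,4) → (φ(2),φ(4)) = (1,3) ∈ E(G2) ✓
  (2,6) → (φ(2),φ(6)) = (1,4) ∈ E(G2) ✓
  (2,7) → (φ(2),φ(7)) = (1,9) ∈ E(G2) ✓
  (2,8) → (φ(2),φ(8)) = (1,7) ∈ E(G2) ✓
  (3,4) → (φ(3),φ(4)) = (0,3) ∈ E(G2) ✓
  (3,6) → (φ(3),φ(6)) = (0,4) ∈ E(G2) ✓
  (3,9) → (φ(3),φ(9)) = (0,2) ∈ E(G2) ✓
  (5,9) → (φ(5),φ(9)) = (2,6) ∈ E(G2) ✓
  (6,7) → (φ(6),φ(7)) = (4,9) ∈ E(G2) ✓
  (6,8) → (φ(6),φ(8)) = (4,7) ∈ E(G2) ✓
  (6,9) → (φ(6),φ(9)) = (2,4) ∈ E(G2) ✓
  (7,8) → (φ(7),φ(8)) = (7,9) ∈ E(G2) ✓
  (7,9) → (φ(7),φ(9)) = (2,9) ∈ E(G2) ✓
All 22 edges of G1 map to edges of G2, and |E(G1)| = |E(G2)| = 22, so φ is a bijection on edges as well as vertices. Hence G1 ≅ G2.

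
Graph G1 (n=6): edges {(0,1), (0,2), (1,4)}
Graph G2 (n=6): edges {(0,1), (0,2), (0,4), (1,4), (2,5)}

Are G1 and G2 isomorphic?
No, not isomorphic

The graphs are NOT isomorphic.

Counting edges: G1 has 3 edge(s); G2 has 5 edge(s).
Edge count is an isomorphism invariant (a bijection on vertices induces a bijection on edges), so differing edge counts rule out isomorphism.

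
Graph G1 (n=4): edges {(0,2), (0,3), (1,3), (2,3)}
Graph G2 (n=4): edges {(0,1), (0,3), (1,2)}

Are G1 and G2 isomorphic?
No, not isomorphic

The graphs are NOT isomorphic.

Counting triangles (3-cliques): G1 has 1, G2 has 0.
Triangle count is an isomorphism invariant, so differing triangle counts rule out isomorphism.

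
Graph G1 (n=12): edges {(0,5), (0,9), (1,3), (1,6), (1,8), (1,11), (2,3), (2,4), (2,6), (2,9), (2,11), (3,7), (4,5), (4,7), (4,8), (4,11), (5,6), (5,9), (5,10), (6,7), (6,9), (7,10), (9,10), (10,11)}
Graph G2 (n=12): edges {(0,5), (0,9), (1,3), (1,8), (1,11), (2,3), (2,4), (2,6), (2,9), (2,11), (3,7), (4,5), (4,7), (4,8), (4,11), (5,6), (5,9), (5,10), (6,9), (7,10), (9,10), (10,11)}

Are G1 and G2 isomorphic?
No, not isomorphic

The graphs are NOT isomorphic.

Counting edges: G1 has 24 edge(s); G2 has 22 edge(s).
Edge count is an isomorphism invariant (a bijection on vertices induces a bijection on edges), so differing edge counts rule out isomorphism.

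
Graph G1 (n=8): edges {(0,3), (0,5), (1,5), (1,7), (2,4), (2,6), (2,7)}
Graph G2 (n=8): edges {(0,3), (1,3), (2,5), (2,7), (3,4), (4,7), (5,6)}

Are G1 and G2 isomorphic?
Yes, isomorphic

The graphs are isomorphic.
One valid mapping φ: V(G1) → V(G2): 0→5, 1→7, 2→3, 3→6, 4→0, 5→2, 6→1, 7→4

Verify φ preserves adjacency — for each edge of G1, its image is an edge of G2:
  (0,3) → (φ(0),φ(3)) = (5,6) ∈ E(G2) ✓
  (0,5) → (φ(0),φ(5)) = (2,5) ∈ E(G2) ✓
  (1,5) → (φ(1),φ(5)) = (2,7) ∈ E(G2) ✓
  (1,7) → (φ(1),φ(7)) = (4,7) ∈ E(G2) ✓
  (2,4) → (φ(2),φ(4)) = (0,3) ∈ E(G2) ✓
  (2,6) → (φ(2),φ(6)) = (1,3) ∈ E(G2) ✓
  (2,7) → (φ(2),φ(7)) = (3,4) ∈ E(G2) ✓
All 7 edges of G1 map to edges of G2, and |E(G1)| = |E(G2)| = 7, so φ is a bijection on edges as well as vertices. Hence G1 ≅ G2.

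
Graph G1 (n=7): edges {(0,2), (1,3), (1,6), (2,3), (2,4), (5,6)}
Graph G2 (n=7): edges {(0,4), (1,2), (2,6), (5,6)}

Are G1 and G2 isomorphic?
No, not isomorphic

The graphs are NOT isomorphic.

Degrees in G1: deg(0)=1, deg(1)=2, deg(2)=3, deg(3)=2, deg(4)=1, deg(5)=1, deg(6)=2.
Sorted degree sequence of G1: [3, 2, 2, 2, 1, 1, 1].
Degrees in G2: deg(0)=1, deg(1)=1, deg(2)=2, deg(3)=0, deg(4)=1, deg(5)=1, deg(6)=2.
Sorted degree sequence of G2: [2, 2, 1, 1, 1, 1, 0].
The (sorted) degree sequence is an isomorphism invariant, so since G1 and G2 have different degree sequences they cannot be isomorphic.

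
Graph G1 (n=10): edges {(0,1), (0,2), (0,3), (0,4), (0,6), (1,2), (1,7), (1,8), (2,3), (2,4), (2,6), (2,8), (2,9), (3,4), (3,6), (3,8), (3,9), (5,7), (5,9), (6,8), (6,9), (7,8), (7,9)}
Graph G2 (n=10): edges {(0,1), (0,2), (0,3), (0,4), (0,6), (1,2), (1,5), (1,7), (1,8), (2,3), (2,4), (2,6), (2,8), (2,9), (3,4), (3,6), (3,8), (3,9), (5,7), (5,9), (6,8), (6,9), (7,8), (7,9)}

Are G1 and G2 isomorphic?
No, not isomorphic

The graphs are NOT isomorphic.

Counting edges: G1 has 23 edge(s); G2 has 24 edge(s).
Edge count is an isomorphism invariant (a bijection on vertices induces a bijection on edges), so differing edge counts rule out isomorphism.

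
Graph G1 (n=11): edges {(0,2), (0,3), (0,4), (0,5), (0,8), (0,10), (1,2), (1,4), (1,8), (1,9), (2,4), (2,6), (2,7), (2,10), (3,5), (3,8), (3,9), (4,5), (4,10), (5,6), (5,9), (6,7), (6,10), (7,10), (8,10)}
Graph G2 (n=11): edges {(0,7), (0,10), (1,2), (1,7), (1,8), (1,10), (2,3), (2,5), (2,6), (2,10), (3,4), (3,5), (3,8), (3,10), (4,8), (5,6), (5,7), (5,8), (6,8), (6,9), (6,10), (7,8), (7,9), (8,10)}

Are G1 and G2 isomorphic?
No, not isomorphic

The graphs are NOT isomorphic.

Degrees in G1: deg(0)=6, deg(1)=4, deg(2)=6, deg(3)=4, deg(4)=5, deg(5)=5, deg(6)=4, deg(7)=3, deg(8)=4, deg(9)=3, deg(10)=6.
Sorted degree sequence of G1: [6, 6, 6, 5, 5, 4, 4, 4, 4, 3, 3].
Degrees in G2: deg(0)=2, deg(1)=4, deg(2)=5, deg(3)=5, deg(4)=2, deg(5)=5, deg(6)=5, deg(7)=5, deg(8)=7, deg(9)=2, deg(10)=6.
Sorted degree sequence of G2: [7, 6, 5, 5, 5, 5, 5, 4, 2, 2, 2].
The (sorted) degree sequence is an isomorphism invariant, so since G1 and G2 have different degree sequences they cannot be isomorphic.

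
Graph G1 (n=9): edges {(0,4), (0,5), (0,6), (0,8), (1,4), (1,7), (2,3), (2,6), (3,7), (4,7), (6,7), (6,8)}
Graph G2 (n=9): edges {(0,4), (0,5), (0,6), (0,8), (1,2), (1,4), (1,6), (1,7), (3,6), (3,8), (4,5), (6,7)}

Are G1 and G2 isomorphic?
Yes, isomorphic

The graphs are isomorphic.
One valid mapping φ: V(G1) → V(G2): 0→1, 1→5, 2→3, 3→8, 4→4, 5→2, 6→6, 7→0, 8→7

Verify φ preserves adjacency — for each edge of G1, its image is an edge of G2:
  (0,4) → (φ(0),φ(4)) = (1,4) ∈ E(G2) ✓
  (0,5) → (φ(0),φ(5)) = (1,2) ∈ E(G2) ✓
  (0,6) → (φ(0),φ(6)) = (1,6) ∈ E(G2) ✓
  (0,8) → (φ(0),φ(8)) = (1,7) ∈ E(G2) ✓
  (1,4) → (φ(1),φ(4)) = (4,5) ∈ E(G2) ✓
  (1,7) → (φ(1),φ(7)) = (0,5) ∈ E(G2) ✓
  (2,3) → (φ(2),φ(3)) = (3,8) ∈ E(G2) ✓
  (2,6) → (φ(2),φ(6)) = (3,6) ∈ E(G2) ✓
  (3,7) → (φ(3),φ(7)) = (0,8) ∈ E(G2) ✓
  (4,7) → (φ(4),φ(7)) = (0,4) ∈ E(G2) ✓
  (6,7) → (φ(6),φ(7)) = (0,6) ∈ E(G2) ✓
  (6,8) → (φ(6),φ(8)) = (6,7) ∈ E(G2) ✓
All 12 edges of G1 map to edges of G2, and |E(G1)| = |E(G2)| = 12, so φ is a bijection on edges as well as vertices. Hence G1 ≅ G2.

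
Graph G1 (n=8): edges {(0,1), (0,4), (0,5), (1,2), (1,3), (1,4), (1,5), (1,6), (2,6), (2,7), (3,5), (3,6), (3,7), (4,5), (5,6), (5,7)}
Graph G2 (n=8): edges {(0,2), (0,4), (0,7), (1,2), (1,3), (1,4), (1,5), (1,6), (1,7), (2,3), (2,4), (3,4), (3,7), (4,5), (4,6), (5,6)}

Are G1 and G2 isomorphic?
Yes, isomorphic

The graphs are isomorphic.
One valid mapping φ: V(G1) → V(G2): 0→5, 1→1, 2→7, 3→2, 4→6, 5→4, 6→3, 7→0

Verify φ preserves adjacency — for each edge of G1, its image is an edge of G2:
  (0,1) → (φ(0),φ(1)) = (1,5) ∈ E(G2) ✓
  (0,4) → (φ(0),φ(4)) = (5,6) ∈ E(G2) ✓
  (0,5) → (φ(0),φ(5)) = (4,5) ∈ E(G2) ✓
  (1,2) → (φ(1),φ(2)) = (1,7) ∈ E(G2) ✓
  (1,3) → (φ(1),φ(3)) = (1,2) ∈ E(G2) ✓
  (1,4) → (φ(1),φ(4)) = (1,6) ∈ E(G2) ✓
  (1,5) → (φ(1),φ(5)) = (1,4) ∈ E(G2) ✓
  (1,6) → (φ(1),φ(6)) = (1,3) ∈ E(G2) ✓
  (2,6) → (φ(2),φ(6)) = (3,7) ∈ E(G2) ✓
  (2,7) → (φ(2),φ(7)) = (0,7) ∈ E(G2) ✓
  (3,5) → (φ(3),φ(5)) = (2,4) ∈ E(G2) ✓
  (3,6) → (φ(3),φ(6)) = (2,3) ∈ E(G2) ✓
  (3,7) → (φ(3),φ(7)) = (0,2) ∈ E(G2) ✓
  (4,5) → (φ(4),φ(5)) = (4,6) ∈ E(G2) ✓
  (5,6) → (φ(5),φ(6)) = (3,4) ∈ E(G2) ✓
  (5,7) → (φ(5),φ(7)) = (0,4) ∈ E(G2) ✓
All 16 edges of G1 map to edges of G2, and |E(G1)| = |E(G2)| = 16, so φ is a bijection on edges as well as vertices. Hence G1 ≅ G2.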